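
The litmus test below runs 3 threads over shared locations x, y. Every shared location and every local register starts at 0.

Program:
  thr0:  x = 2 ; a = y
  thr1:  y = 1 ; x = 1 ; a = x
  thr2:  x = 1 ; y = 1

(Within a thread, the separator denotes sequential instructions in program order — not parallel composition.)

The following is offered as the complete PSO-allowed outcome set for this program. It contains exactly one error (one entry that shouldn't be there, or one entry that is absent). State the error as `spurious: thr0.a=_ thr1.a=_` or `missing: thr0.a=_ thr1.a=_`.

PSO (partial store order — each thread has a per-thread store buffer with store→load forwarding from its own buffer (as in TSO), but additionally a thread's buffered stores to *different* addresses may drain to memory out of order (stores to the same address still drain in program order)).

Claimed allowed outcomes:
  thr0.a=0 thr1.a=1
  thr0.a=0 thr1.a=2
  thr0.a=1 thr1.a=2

outcome vector order: (thr0.a,thr1.a)
under PSO → <0 1>, <0 2>, <1 1>, <1 2>
PSO∖claimed = {<1 1>}

missing: thr0.a=1 thr1.a=1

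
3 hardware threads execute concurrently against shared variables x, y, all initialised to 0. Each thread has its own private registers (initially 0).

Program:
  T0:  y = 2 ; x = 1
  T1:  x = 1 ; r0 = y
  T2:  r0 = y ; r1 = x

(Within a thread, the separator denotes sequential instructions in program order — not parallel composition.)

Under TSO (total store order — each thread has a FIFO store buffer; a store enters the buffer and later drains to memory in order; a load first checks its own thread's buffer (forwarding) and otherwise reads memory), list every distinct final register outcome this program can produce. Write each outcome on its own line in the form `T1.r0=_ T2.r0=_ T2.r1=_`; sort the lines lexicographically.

outcome vector order: (T1.r0,T2.r0,T2.r1)
|TSO outcomes| = 8

T1.r0=0 T2.r0=0 T2.r1=0
T1.r0=0 T2.r0=0 T2.r1=1
T1.r0=0 T2.r0=2 T2.r1=0
T1.r0=0 T2.r0=2 T2.r1=1
T1.r0=2 T2.r0=0 T2.r1=0
T1.r0=2 T2.r0=0 T2.r1=1
T1.r0=2 T2.r0=2 T2.r1=0
T1.r0=2 T2.r0=2 T2.r1=1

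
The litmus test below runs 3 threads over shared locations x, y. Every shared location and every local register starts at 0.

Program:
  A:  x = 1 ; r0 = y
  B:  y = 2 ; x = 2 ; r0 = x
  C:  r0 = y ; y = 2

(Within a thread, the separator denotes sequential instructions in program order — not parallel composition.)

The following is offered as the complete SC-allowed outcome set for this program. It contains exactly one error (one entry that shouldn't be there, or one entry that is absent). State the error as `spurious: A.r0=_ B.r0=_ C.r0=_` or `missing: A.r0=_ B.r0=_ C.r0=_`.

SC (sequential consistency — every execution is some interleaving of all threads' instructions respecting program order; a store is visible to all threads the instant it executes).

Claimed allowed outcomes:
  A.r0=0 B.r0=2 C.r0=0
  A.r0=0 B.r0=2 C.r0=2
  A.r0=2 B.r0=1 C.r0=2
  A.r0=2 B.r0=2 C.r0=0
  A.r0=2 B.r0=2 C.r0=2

missing: A.r0=2 B.r0=1 C.r0=0

outcome vector order: (A.r0,B.r0,C.r0)
SC: 6 outcomes — {0/2/0 0/2/2 2/1/0 2/1/2 2/2/0 2/2/2}
SC∖claimed = {2/1/0}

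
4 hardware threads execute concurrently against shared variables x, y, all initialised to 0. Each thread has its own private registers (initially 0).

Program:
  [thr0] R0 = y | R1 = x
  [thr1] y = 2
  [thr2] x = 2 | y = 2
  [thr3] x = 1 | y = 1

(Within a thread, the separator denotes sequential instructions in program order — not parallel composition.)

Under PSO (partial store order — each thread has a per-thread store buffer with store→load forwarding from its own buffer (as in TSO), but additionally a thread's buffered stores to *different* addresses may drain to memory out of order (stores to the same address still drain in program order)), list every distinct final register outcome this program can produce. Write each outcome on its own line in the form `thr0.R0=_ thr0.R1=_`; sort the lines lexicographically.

thr0.R0=0 thr0.R1=0
thr0.R0=0 thr0.R1=1
thr0.R0=0 thr0.R1=2
thr0.R0=1 thr0.R1=0
thr0.R0=1 thr0.R1=1
thr0.R0=1 thr0.R1=2
thr0.R0=2 thr0.R1=0
thr0.R0=2 thr0.R1=1
thr0.R0=2 thr0.R1=2

outcome vector order: (thr0.R0,thr0.R1)
|PSO outcomes| = 9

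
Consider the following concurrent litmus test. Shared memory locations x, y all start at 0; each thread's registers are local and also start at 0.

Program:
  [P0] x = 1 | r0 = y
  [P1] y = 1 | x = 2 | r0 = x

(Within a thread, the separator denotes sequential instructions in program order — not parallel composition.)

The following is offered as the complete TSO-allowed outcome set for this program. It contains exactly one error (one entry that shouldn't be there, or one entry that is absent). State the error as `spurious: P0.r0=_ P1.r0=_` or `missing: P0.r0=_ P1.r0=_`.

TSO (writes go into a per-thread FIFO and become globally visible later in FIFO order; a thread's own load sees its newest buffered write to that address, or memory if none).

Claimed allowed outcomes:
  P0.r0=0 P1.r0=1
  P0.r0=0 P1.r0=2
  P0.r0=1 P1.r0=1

missing: P0.r0=1 P1.r0=2

outcome vector order: (P0.r0,P1.r0)
under TSO → (0,1), (0,2), (1,1), (1,2)
TSO∖claimed = {(1,2)}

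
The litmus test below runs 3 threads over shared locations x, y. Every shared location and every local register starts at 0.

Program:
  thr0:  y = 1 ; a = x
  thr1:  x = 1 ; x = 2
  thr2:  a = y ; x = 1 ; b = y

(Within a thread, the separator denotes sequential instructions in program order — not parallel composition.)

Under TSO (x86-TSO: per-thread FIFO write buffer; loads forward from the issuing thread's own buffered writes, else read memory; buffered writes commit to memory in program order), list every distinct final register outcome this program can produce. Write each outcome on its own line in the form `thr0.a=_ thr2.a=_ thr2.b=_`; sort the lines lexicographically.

thr0.a=0 thr2.a=0 thr2.b=0
thr0.a=0 thr2.a=0 thr2.b=1
thr0.a=0 thr2.a=1 thr2.b=1
thr0.a=1 thr2.a=0 thr2.b=0
thr0.a=1 thr2.a=0 thr2.b=1
thr0.a=1 thr2.a=1 thr2.b=1
thr0.a=2 thr2.a=0 thr2.b=0
thr0.a=2 thr2.a=0 thr2.b=1
thr0.a=2 thr2.a=1 thr2.b=1

outcome vector order: (thr0.a,thr2.a,thr2.b)
|TSO outcomes| = 9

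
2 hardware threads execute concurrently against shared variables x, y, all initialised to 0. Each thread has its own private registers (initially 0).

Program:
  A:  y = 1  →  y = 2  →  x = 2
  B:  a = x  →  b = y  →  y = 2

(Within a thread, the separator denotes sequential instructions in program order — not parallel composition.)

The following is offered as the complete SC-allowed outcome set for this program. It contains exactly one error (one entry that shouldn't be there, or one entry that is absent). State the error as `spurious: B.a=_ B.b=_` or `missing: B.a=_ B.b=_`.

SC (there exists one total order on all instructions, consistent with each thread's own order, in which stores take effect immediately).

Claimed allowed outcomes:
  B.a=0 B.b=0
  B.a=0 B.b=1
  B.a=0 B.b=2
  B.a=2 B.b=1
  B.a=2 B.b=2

spurious: B.a=2 B.b=1

outcome vector order: (B.a,B.b)
SC: 4 outcomes — {<0 0>; <0 1>; <0 2>; <2 2>}
claimed∖SC = {<2 1>}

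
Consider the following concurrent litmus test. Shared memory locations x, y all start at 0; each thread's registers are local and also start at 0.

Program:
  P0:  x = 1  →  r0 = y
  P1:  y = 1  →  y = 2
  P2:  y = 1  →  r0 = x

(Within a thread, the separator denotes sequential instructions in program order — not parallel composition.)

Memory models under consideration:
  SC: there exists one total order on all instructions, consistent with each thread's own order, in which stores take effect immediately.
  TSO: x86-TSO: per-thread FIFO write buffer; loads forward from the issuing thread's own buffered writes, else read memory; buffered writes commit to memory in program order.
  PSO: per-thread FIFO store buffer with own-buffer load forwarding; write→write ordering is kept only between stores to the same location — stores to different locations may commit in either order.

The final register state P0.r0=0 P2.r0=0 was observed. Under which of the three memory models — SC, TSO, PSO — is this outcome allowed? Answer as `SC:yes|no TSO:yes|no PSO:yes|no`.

SC:no TSO:yes PSO:yes

outcome vector order: (P0.r0,P2.r0)
SC (5): <0 1> <1 0> <1 1> <2 0> <2 1>
TSO (6): <0 0> <0 1> <1 0> <1 1> <2 0> <2 1>
PSO (6): <0 0> <0 1> <1 0> <1 1> <2 0> <2 1>
target <0 0> ∈ {TSO,PSO}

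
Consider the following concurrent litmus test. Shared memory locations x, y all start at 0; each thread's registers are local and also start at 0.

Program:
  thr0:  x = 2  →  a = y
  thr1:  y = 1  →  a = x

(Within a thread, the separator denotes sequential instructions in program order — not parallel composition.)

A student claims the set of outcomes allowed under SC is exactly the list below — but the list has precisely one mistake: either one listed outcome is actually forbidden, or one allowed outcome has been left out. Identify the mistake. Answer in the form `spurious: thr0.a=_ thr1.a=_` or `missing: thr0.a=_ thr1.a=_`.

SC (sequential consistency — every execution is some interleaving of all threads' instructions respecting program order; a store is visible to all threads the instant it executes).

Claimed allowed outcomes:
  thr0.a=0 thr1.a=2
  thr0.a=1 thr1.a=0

missing: thr0.a=1 thr1.a=2

outcome vector order: (thr0.a,thr1.a)
under SC → 02 10 12
SC∖claimed = {12}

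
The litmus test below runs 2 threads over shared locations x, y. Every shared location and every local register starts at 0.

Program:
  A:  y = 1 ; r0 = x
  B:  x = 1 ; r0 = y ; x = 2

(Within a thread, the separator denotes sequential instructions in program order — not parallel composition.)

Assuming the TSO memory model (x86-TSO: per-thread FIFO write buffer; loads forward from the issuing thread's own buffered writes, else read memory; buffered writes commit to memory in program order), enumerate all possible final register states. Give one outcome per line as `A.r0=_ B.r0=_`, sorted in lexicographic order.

A.r0=0 B.r0=0
A.r0=0 B.r0=1
A.r0=1 B.r0=0
A.r0=1 B.r0=1
A.r0=2 B.r0=0
A.r0=2 B.r0=1

outcome vector order: (A.r0,B.r0)
|TSO outcomes| = 6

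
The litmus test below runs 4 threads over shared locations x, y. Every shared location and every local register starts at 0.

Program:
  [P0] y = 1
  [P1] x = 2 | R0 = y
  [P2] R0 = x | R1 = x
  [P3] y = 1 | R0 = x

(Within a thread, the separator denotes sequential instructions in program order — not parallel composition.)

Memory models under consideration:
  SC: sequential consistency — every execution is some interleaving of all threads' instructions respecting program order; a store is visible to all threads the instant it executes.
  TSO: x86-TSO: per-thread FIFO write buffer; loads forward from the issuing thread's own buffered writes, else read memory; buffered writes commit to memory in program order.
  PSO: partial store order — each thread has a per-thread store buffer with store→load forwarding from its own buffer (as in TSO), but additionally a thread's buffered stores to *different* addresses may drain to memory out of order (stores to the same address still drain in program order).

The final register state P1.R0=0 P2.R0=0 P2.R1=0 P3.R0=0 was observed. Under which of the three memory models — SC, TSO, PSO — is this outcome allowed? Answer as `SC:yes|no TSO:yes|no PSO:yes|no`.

outcome vector order: (P1.R0,P2.R0,P2.R1,P3.R0)
[SC] allowed = {0/0/0/2; 0/0/2/2; 0/2/2/2; 1/0/0/0; 1/0/0/2; 1/0/2/0; 1/0/2/2; 1/2/2/0; 1/2/2/2}
[TSO] allowed = {0/0/0/0; 0/0/0/2; 0/0/2/0; 0/0/2/2; 0/2/2/0; 0/2/2/2; 1/0/0/0; 1/0/0/2; 1/0/2/0; 1/0/2/2; 1/2/2/0; 1/2/2/2}
[PSO] allowed = {0/0/0/0; 0/0/0/2; 0/0/2/0; 0/0/2/2; 0/2/2/0; 0/2/2/2; 1/0/0/0; 1/0/0/2; 1/0/2/0; 1/0/2/2; 1/2/2/0; 1/2/2/2}
target 0/0/0/0 ∈ {TSO,PSO}

SC:no TSO:yes PSO:yes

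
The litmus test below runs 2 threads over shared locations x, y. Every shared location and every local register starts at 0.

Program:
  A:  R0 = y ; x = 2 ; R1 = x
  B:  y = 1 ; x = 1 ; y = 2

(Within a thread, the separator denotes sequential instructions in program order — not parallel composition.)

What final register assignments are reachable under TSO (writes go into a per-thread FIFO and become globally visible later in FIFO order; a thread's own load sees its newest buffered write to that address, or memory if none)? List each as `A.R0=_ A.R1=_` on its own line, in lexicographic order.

outcome vector order: (A.R0,A.R1)
|TSO outcomes| = 5

A.R0=0 A.R1=1
A.R0=0 A.R1=2
A.R0=1 A.R1=1
A.R0=1 A.R1=2
A.R0=2 A.R1=2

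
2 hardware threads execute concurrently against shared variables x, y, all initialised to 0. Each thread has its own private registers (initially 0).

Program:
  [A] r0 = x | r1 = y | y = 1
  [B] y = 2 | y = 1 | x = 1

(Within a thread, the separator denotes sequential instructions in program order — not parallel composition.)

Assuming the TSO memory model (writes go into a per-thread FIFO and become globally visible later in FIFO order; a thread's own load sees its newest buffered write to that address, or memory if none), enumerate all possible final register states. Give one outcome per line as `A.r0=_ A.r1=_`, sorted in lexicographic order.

outcome vector order: (A.r0,A.r1)
|TSO outcomes| = 4

A.r0=0 A.r1=0
A.r0=0 A.r1=1
A.r0=0 A.r1=2
A.r0=1 A.r1=1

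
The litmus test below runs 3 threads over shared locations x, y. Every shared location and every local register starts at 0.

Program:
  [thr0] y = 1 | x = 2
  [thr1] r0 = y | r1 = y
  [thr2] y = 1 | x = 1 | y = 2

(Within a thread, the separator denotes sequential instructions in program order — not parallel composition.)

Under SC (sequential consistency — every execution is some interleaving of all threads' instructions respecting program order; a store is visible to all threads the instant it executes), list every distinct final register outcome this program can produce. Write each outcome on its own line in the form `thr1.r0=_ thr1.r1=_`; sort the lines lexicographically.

outcome vector order: (thr1.r0,thr1.r1)
|SC outcomes| = 7

thr1.r0=0 thr1.r1=0
thr1.r0=0 thr1.r1=1
thr1.r0=0 thr1.r1=2
thr1.r0=1 thr1.r1=1
thr1.r0=1 thr1.r1=2
thr1.r0=2 thr1.r1=1
thr1.r0=2 thr1.r1=2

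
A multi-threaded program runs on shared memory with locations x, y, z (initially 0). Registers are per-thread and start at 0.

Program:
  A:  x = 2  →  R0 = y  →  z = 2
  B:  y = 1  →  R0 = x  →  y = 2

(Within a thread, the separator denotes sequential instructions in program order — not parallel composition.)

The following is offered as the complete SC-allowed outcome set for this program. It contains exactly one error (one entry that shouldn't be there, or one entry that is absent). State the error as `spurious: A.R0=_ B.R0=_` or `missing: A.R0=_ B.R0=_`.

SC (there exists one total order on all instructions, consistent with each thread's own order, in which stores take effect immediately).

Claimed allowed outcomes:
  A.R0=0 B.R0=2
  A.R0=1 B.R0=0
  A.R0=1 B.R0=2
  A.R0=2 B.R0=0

missing: A.R0=2 B.R0=2

outcome vector order: (A.R0,B.R0)
SC (5): (0,2) (1,0) (1,2) (2,0) (2,2)
SC∖claimed = {(2,2)}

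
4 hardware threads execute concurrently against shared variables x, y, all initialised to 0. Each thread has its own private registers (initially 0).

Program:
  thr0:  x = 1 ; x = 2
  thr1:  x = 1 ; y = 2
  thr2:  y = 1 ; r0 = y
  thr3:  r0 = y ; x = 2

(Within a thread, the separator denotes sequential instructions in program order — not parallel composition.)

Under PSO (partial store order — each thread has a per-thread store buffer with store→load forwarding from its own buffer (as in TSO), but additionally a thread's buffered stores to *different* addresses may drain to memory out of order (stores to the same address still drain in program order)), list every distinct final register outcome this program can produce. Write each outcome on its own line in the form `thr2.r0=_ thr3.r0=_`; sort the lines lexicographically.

thr2.r0=1 thr3.r0=0
thr2.r0=1 thr3.r0=1
thr2.r0=1 thr3.r0=2
thr2.r0=2 thr3.r0=0
thr2.r0=2 thr3.r0=1
thr2.r0=2 thr3.r0=2

outcome vector order: (thr2.r0,thr3.r0)
|PSO outcomes| = 6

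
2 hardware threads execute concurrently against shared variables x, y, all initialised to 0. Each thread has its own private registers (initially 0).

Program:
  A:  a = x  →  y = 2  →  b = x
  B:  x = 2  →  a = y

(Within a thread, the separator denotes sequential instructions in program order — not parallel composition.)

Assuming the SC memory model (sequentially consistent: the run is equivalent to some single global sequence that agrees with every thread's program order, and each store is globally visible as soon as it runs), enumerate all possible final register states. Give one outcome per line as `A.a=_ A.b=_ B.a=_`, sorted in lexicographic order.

A.a=0 A.b=0 B.a=2
A.a=0 A.b=2 B.a=0
A.a=0 A.b=2 B.a=2
A.a=2 A.b=2 B.a=0
A.a=2 A.b=2 B.a=2

outcome vector order: (A.a,A.b,B.a)
|SC outcomes| = 5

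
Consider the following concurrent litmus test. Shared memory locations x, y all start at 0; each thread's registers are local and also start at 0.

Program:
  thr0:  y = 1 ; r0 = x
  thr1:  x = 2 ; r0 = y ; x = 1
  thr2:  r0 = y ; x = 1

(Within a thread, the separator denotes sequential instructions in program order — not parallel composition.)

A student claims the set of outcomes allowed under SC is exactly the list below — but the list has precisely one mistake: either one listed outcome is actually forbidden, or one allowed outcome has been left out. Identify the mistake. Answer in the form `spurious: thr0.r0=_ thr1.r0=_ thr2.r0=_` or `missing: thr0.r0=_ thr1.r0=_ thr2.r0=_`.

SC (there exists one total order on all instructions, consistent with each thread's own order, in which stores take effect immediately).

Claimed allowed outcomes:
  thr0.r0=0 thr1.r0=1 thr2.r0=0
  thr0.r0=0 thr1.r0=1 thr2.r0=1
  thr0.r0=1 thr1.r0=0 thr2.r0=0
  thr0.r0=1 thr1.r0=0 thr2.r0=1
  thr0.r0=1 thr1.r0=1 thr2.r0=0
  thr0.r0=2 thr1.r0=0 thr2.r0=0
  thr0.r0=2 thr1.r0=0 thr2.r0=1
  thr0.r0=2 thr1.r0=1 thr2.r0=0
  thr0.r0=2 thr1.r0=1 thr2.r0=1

missing: thr0.r0=1 thr1.r0=1 thr2.r0=1

outcome vector order: (thr0.r0,thr1.r0,thr2.r0)
[SC] allowed = {(0,1,0), (0,1,1), (1,0,0), (1,0,1), (1,1,0), (1,1,1), (2,0,0), (2,0,1), (2,1,0), (2,1,1)}
SC∖claimed = {(1,1,1)}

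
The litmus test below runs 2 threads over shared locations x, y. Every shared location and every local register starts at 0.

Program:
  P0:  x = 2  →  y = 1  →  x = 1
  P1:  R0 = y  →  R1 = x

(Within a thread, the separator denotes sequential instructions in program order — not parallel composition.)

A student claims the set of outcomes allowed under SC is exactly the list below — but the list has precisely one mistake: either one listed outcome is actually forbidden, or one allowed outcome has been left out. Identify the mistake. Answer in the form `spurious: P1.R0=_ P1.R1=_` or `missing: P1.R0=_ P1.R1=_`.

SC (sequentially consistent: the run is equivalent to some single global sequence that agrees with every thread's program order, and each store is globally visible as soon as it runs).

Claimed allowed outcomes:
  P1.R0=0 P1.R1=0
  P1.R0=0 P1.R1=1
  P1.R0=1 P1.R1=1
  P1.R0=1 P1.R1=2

outcome vector order: (P1.R0,P1.R1)
under SC → 0/0, 0/1, 0/2, 1/1, 1/2
SC∖claimed = {0/2}

missing: P1.R0=0 P1.R1=2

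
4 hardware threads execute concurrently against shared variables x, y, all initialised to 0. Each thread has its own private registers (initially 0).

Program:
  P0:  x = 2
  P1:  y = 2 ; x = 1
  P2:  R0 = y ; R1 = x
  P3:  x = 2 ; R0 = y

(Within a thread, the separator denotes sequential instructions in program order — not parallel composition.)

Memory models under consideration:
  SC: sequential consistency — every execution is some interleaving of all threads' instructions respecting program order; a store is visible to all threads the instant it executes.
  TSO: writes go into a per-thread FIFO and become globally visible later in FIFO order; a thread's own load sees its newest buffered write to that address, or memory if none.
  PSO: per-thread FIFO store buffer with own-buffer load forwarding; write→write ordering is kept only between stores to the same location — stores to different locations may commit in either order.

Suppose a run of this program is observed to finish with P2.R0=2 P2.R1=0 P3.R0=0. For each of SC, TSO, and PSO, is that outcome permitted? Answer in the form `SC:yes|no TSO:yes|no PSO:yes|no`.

SC:no TSO:yes PSO:yes

outcome vector order: (P2.R0,P2.R1,P3.R0)
SC (11): 0/0/0; 0/0/2; 0/1/0; 0/1/2; 0/2/0; 0/2/2; 2/0/2; 2/1/0; 2/1/2; 2/2/0; 2/2/2
TSO (12): 0/0/0; 0/0/2; 0/1/0; 0/1/2; 0/2/0; 0/2/2; 2/0/0; 2/0/2; 2/1/0; 2/1/2; 2/2/0; 2/2/2
PSO (12): 0/0/0; 0/0/2; 0/1/0; 0/1/2; 0/2/0; 0/2/2; 2/0/0; 2/0/2; 2/1/0; 2/1/2; 2/2/0; 2/2/2
target 2/0/0 ∈ {TSO,PSO}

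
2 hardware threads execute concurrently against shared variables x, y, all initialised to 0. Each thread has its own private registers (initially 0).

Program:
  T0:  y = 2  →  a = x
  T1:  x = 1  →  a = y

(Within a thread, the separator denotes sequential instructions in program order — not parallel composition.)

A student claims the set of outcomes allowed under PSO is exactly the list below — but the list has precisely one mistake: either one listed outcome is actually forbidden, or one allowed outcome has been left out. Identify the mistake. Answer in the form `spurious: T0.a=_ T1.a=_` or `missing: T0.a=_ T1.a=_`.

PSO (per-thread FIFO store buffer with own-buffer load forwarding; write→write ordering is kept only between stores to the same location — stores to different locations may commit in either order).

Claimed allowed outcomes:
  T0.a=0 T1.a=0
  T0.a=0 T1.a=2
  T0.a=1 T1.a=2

missing: T0.a=1 T1.a=0

outcome vector order: (T0.a,T1.a)
under PSO → <0 0>; <0 2>; <1 0>; <1 2>
PSO∖claimed = {<1 0>}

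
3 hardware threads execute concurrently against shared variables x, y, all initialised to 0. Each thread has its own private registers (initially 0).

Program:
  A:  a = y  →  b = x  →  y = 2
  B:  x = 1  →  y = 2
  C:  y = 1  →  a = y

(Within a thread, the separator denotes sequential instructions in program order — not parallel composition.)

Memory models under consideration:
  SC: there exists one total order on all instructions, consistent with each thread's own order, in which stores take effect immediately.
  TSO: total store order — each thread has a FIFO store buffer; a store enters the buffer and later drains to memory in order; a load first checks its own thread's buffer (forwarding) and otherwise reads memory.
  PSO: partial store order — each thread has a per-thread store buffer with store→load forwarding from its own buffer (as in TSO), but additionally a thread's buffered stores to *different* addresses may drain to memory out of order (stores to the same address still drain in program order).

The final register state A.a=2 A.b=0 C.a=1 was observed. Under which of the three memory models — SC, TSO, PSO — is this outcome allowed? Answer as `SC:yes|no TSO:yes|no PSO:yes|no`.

SC:no TSO:no PSO:yes

outcome vector order: (A.a,A.b,C.a)
SC: 10 outcomes — {<0 0 1>, <0 0 2>, <0 1 1>, <0 1 2>, <1 0 1>, <1 0 2>, <1 1 1>, <1 1 2>, <2 1 1>, <2 1 2>}
TSO: 10 outcomes — {<0 0 1>, <0 0 2>, <0 1 1>, <0 1 2>, <1 0 1>, <1 0 2>, <1 1 1>, <1 1 2>, <2 1 1>, <2 1 2>}
PSO: 12 outcomes — {<0 0 1>, <0 0 2>, <0 1 1>, <0 1 2>, <1 0 1>, <1 0 2>, <1 1 1>, <1 1 2>, <2 0 1>, <2 0 2>, <2 1 1>, <2 1 2>}
target <2 0 1> ∈ {PSO}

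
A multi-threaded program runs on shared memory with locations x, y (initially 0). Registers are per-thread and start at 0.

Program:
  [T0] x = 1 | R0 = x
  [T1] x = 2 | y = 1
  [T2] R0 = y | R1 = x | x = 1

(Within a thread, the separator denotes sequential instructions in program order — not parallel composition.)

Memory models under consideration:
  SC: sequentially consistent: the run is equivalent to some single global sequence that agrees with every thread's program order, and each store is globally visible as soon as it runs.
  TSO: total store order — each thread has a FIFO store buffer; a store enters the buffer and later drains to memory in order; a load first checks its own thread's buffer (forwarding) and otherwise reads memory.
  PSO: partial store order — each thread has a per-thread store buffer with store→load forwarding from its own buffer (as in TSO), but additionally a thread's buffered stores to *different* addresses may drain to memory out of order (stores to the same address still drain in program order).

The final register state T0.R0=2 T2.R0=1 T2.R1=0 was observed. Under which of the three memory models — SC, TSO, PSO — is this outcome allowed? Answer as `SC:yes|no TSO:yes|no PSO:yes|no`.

outcome vector order: (T0.R0,T2.R0,T2.R1)
SC (9): 100, 101, 102, 111, 112, 200, 201, 202, 212
TSO (9): 100, 101, 102, 111, 112, 200, 201, 202, 212
PSO (12): 100, 101, 102, 110, 111, 112, 200, 201, 202, 210, 211, 212
target 210 ∈ {PSO}

SC:no TSO:no PSO:yes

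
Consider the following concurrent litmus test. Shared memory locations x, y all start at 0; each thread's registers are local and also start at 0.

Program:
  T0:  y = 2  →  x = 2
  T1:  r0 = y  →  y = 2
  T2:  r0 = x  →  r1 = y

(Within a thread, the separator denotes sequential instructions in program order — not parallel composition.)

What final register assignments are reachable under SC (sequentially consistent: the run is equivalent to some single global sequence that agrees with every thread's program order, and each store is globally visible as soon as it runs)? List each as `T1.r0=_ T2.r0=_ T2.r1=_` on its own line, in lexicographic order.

T1.r0=0 T2.r0=0 T2.r1=0
T1.r0=0 T2.r0=0 T2.r1=2
T1.r0=0 T2.r0=2 T2.r1=2
T1.r0=2 T2.r0=0 T2.r1=0
T1.r0=2 T2.r0=0 T2.r1=2
T1.r0=2 T2.r0=2 T2.r1=2

outcome vector order: (T1.r0,T2.r0,T2.r1)
|SC outcomes| = 6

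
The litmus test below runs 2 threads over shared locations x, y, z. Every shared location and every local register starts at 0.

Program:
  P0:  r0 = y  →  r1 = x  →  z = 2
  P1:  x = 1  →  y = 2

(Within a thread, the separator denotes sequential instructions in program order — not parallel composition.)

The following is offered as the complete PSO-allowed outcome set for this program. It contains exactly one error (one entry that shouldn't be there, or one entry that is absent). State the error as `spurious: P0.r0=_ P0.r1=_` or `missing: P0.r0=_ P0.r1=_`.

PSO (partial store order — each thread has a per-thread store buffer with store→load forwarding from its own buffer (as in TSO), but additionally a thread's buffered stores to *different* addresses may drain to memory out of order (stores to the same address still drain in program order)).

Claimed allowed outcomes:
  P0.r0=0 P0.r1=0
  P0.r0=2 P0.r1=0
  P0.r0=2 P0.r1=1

outcome vector order: (P0.r0,P0.r1)
[PSO] allowed = {(0,0); (0,1); (2,0); (2,1)}
PSO∖claimed = {(0,1)}

missing: P0.r0=0 P0.r1=1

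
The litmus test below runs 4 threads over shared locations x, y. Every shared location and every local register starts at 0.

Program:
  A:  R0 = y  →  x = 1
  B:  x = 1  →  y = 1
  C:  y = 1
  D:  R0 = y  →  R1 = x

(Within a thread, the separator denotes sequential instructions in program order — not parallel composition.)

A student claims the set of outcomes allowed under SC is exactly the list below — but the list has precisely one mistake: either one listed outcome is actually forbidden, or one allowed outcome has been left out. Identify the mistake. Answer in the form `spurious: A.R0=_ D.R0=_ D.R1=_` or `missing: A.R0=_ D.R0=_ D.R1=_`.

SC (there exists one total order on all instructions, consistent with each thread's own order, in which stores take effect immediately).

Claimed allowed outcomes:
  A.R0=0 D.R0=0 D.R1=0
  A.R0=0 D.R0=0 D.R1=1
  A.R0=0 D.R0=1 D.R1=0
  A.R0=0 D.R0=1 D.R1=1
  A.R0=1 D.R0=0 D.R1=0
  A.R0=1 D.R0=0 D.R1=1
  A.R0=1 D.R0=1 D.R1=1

outcome vector order: (A.R0,D.R0,D.R1)
SC: 8 outcomes — {(0,0,0), (0,0,1), (0,1,0), (0,1,1), (1,0,0), (1,0,1), (1,1,0), (1,1,1)}
SC∖claimed = {(1,1,0)}

missing: A.R0=1 D.R0=1 D.R1=0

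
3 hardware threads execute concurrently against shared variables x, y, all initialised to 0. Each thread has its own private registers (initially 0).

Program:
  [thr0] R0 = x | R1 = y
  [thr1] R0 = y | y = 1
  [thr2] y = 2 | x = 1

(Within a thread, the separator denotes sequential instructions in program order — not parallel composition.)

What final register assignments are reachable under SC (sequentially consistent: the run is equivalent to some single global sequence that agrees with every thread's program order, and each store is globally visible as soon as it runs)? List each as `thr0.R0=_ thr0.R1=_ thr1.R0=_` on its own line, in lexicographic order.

outcome vector order: (thr0.R0,thr0.R1,thr1.R0)
|SC outcomes| = 10

thr0.R0=0 thr0.R1=0 thr1.R0=0
thr0.R0=0 thr0.R1=0 thr1.R0=2
thr0.R0=0 thr0.R1=1 thr1.R0=0
thr0.R0=0 thr0.R1=1 thr1.R0=2
thr0.R0=0 thr0.R1=2 thr1.R0=0
thr0.R0=0 thr0.R1=2 thr1.R0=2
thr0.R0=1 thr0.R1=1 thr1.R0=0
thr0.R0=1 thr0.R1=1 thr1.R0=2
thr0.R0=1 thr0.R1=2 thr1.R0=0
thr0.R0=1 thr0.R1=2 thr1.R0=2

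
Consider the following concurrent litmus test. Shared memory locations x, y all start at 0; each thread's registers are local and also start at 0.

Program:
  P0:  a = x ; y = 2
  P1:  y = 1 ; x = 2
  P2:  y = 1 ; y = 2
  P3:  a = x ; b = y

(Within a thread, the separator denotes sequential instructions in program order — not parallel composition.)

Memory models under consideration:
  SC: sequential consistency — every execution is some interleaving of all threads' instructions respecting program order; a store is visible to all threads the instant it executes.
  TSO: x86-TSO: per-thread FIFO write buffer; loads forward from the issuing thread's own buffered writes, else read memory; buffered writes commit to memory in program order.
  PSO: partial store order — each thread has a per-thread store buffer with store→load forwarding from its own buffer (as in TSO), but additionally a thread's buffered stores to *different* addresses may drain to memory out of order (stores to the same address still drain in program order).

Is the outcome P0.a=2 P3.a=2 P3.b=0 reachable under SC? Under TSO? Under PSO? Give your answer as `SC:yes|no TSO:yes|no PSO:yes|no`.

SC:no TSO:no PSO:yes

outcome vector order: (P0.a,P3.a,P3.b)
[SC] allowed = {(0,0,0), (0,0,1), (0,0,2), (0,2,1), (0,2,2), (2,0,0), (2,0,1), (2,0,2), (2,2,1), (2,2,2)}
[TSO] allowed = {(0,0,0), (0,0,1), (0,0,2), (0,2,1), (0,2,2), (2,0,0), (2,0,1), (2,0,2), (2,2,1), (2,2,2)}
[PSO] allowed = {(0,0,0), (0,0,1), (0,0,2), (0,2,0), (0,2,1), (0,2,2), (2,0,0), (2,0,1), (2,0,2), (2,2,0), (2,2,1), (2,2,2)}
target (2,2,0) ∈ {PSO}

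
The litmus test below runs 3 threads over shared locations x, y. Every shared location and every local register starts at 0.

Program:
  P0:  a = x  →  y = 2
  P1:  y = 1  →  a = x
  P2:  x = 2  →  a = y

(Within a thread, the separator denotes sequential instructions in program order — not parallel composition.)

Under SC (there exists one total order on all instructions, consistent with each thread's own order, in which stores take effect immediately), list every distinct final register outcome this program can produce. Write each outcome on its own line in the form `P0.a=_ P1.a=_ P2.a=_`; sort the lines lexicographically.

P0.a=0 P1.a=0 P2.a=1
P0.a=0 P1.a=0 P2.a=2
P0.a=0 P1.a=2 P2.a=0
P0.a=0 P1.a=2 P2.a=1
P0.a=0 P1.a=2 P2.a=2
P0.a=2 P1.a=0 P2.a=1
P0.a=2 P1.a=0 P2.a=2
P0.a=2 P1.a=2 P2.a=0
P0.a=2 P1.a=2 P2.a=1
P0.a=2 P1.a=2 P2.a=2

outcome vector order: (P0.a,P1.a,P2.a)
|SC outcomes| = 10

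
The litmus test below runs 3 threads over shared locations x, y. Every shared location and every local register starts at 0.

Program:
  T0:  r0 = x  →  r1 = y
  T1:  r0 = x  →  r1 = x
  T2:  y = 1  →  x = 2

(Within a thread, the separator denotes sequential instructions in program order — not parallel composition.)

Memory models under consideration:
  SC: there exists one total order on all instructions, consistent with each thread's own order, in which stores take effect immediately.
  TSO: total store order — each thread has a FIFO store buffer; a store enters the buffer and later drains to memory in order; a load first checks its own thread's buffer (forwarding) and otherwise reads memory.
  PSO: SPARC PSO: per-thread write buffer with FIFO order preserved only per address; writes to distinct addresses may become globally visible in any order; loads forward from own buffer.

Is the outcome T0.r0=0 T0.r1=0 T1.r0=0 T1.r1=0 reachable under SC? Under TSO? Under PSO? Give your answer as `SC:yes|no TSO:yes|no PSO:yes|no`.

SC:yes TSO:yes PSO:yes

outcome vector order: (T0.r0,T0.r1,T1.r0,T1.r1)
[SC] allowed = {(0,0,0,0) (0,0,0,2) (0,0,2,2) (0,1,0,0) (0,1,0,2) (0,1,2,2) (2,1,0,0) (2,1,0,2) (2,1,2,2)}
[TSO] allowed = {(0,0,0,0) (0,0,0,2) (0,0,2,2) (0,1,0,0) (0,1,0,2) (0,1,2,2) (2,1,0,0) (2,1,0,2) (2,1,2,2)}
[PSO] allowed = {(0,0,0,0) (0,0,0,2) (0,0,2,2) (0,1,0,0) (0,1,0,2) (0,1,2,2) (2,0,0,0) (2,0,0,2) (2,0,2,2) (2,1,0,0) (2,1,0,2) (2,1,2,2)}
target (0,0,0,0) ∈ {SC,TSO,PSO}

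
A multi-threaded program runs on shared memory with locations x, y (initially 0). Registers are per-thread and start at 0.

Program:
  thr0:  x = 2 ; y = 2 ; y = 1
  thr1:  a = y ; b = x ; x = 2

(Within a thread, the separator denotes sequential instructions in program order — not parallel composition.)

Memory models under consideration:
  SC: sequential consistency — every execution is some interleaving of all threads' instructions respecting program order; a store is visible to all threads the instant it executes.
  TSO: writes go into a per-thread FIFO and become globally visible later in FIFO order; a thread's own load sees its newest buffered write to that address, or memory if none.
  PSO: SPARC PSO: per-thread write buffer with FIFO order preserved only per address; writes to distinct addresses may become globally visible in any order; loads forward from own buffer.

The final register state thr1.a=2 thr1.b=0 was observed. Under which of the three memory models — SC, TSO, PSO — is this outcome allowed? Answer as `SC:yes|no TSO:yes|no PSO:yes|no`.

outcome vector order: (thr1.a,thr1.b)
under SC → (0,0), (0,2), (1,2), (2,2)
under TSO → (0,0), (0,2), (1,2), (2,2)
under PSO → (0,0), (0,2), (1,0), (1,2), (2,0), (2,2)
target (2,0) ∈ {PSO}

SC:no TSO:no PSO:yes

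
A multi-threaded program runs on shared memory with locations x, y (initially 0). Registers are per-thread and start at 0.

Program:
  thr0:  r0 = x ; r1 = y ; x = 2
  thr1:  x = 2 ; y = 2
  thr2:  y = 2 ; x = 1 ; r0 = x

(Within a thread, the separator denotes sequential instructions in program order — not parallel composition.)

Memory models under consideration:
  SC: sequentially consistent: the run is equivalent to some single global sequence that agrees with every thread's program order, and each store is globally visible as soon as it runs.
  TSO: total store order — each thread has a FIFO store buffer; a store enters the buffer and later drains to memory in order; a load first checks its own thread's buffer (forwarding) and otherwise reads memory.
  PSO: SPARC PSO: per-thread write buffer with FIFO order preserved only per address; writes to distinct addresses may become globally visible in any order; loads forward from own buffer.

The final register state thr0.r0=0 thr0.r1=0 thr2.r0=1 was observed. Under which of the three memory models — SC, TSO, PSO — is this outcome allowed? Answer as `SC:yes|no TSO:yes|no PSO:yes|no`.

outcome vector order: (thr0.r0,thr0.r1,thr2.r0)
SC: 10 outcomes — {(0,0,1); (0,0,2); (0,2,1); (0,2,2); (1,2,1); (1,2,2); (2,0,1); (2,0,2); (2,2,1); (2,2,2)}
TSO: 10 outcomes — {(0,0,1); (0,0,2); (0,2,1); (0,2,2); (1,2,1); (1,2,2); (2,0,1); (2,0,2); (2,2,1); (2,2,2)}
PSO: 12 outcomes — {(0,0,1); (0,0,2); (0,2,1); (0,2,2); (1,0,1); (1,0,2); (1,2,1); (1,2,2); (2,0,1); (2,0,2); (2,2,1); (2,2,2)}
target (0,0,1) ∈ {SC,TSO,PSO}

SC:yes TSO:yes PSO:yes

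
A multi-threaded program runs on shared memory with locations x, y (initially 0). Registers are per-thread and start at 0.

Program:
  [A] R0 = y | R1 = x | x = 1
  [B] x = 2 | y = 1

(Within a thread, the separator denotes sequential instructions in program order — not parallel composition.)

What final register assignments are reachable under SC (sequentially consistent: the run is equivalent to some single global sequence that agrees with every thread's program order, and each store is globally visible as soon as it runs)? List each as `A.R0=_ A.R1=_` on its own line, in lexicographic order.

A.R0=0 A.R1=0
A.R0=0 A.R1=2
A.R0=1 A.R1=2

outcome vector order: (A.R0,A.R1)
|SC outcomes| = 3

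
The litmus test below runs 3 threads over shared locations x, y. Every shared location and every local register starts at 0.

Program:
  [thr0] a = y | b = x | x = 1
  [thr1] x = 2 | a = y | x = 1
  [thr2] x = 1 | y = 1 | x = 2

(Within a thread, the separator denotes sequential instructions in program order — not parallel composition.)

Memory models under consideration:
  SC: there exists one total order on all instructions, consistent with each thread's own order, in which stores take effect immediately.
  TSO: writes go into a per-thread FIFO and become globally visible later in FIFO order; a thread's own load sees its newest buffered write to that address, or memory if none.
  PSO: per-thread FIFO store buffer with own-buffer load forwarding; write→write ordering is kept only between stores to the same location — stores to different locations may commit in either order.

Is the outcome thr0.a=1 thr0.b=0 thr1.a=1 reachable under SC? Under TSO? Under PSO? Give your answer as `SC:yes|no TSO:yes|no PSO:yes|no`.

SC:no TSO:no PSO:yes

outcome vector order: (thr0.a,thr0.b,thr1.a)
under SC → 0/0/0 0/0/1 0/1/0 0/1/1 0/2/0 0/2/1 1/1/0 1/1/1 1/2/0 1/2/1
under TSO → 0/0/0 0/0/1 0/1/0 0/1/1 0/2/0 0/2/1 1/1/0 1/1/1 1/2/0 1/2/1
under PSO → 0/0/0 0/0/1 0/1/0 0/1/1 0/2/0 0/2/1 1/0/0 1/0/1 1/1/0 1/1/1 1/2/0 1/2/1
target 1/0/1 ∈ {PSO}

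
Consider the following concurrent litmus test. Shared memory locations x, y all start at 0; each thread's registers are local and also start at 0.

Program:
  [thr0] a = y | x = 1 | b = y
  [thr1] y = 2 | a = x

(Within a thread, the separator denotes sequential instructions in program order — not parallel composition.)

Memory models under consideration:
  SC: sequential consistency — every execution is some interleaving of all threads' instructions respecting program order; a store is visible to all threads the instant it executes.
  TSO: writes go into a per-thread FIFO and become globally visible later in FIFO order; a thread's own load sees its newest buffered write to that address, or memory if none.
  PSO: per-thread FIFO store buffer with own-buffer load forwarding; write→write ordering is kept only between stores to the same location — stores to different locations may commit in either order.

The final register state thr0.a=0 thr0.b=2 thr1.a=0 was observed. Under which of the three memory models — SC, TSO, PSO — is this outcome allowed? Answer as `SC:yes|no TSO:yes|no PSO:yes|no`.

outcome vector order: (thr0.a,thr0.b,thr1.a)
SC (5): 001, 020, 021, 220, 221
TSO (6): 000, 001, 020, 021, 220, 221
PSO (6): 000, 001, 020, 021, 220, 221
target 020 ∈ {SC,TSO,PSO}

SC:yes TSO:yes PSO:yes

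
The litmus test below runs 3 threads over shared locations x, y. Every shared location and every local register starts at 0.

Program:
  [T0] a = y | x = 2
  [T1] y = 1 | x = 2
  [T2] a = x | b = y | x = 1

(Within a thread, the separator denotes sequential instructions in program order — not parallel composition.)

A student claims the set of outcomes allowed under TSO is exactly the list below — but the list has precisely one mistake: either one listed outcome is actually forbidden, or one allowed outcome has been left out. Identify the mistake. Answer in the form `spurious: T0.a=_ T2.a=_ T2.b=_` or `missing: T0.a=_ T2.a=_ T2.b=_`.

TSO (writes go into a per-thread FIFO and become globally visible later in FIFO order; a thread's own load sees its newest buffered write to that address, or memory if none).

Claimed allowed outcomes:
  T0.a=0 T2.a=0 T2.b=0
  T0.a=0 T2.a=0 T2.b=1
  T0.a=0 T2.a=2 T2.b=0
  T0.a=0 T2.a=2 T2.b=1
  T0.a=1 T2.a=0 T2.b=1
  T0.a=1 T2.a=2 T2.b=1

missing: T0.a=1 T2.a=0 T2.b=0

outcome vector order: (T0.a,T2.a,T2.b)
TSO: 7 outcomes — {000; 001; 020; 021; 100; 101; 121}
TSO∖claimed = {100}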